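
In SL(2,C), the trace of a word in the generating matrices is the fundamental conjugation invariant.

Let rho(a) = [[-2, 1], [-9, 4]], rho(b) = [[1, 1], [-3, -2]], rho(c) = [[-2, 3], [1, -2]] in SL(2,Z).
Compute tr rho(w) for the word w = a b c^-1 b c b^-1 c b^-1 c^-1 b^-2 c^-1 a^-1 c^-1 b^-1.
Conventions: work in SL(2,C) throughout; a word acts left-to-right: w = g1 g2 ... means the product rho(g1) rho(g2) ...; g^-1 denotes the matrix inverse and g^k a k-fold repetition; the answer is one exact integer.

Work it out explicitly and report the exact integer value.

rho(a) = [[-2, 1], [-9, 4]]
... * rho(b) = [[1, 1], [-3, -2]]  ->  [[-5, -4], [-21, -17]]
... * rho(c^-1) = [[-2, -3], [-1, -2]]  ->  [[14, 23], [59, 97]]
... * rho(b) = [[1, 1], [-3, -2]]  ->  [[-55, -32], [-232, -135]]
... * rho(c) = [[-2, 3], [1, -2]]  ->  [[78, -101], [329, -426]]
... * rho(b^-1) = [[-2, -1], [3, 1]]  ->  [[-459, -179], [-1936, -755]]
... * rho(c) = [[-2, 3], [1, -2]]  ->  [[739, -1019], [3117, -4298]]
... * rho(b^-1) = [[-2, -1], [3, 1]]  ->  [[-4535, -1758], [-19128, -7415]]
... * rho(c^-1) = [[-2, -3], [-1, -2]]  ->  [[10828, 17121], [45671, 72214]]
... * rho(b^-1) = [[-2, -1], [3, 1]]  ->  [[29707, 6293], [125300, 26543]]
... * rho(b^-1) = [[-2, -1], [3, 1]]  ->  [[-40535, -23414], [-170971, -98757]]
... * rho(c^-1) = [[-2, -3], [-1, -2]]  ->  [[104484, 168433], [440699, 710427]]
... * rho(a^-1) = [[4, -1], [9, -2]]  ->  [[1933833, -441350], [8156639, -1861553]]
... * rho(c^-1) = [[-2, -3], [-1, -2]]  ->  [[-3426316, -4918799], [-14451725, -20746811]]
... * rho(b^-1) = [[-2, -1], [3, 1]]  ->  [[-7903765, -1492483], [-33336983, -6295086]]
tr = -7903765 + -6295086 = -14198851

-14198851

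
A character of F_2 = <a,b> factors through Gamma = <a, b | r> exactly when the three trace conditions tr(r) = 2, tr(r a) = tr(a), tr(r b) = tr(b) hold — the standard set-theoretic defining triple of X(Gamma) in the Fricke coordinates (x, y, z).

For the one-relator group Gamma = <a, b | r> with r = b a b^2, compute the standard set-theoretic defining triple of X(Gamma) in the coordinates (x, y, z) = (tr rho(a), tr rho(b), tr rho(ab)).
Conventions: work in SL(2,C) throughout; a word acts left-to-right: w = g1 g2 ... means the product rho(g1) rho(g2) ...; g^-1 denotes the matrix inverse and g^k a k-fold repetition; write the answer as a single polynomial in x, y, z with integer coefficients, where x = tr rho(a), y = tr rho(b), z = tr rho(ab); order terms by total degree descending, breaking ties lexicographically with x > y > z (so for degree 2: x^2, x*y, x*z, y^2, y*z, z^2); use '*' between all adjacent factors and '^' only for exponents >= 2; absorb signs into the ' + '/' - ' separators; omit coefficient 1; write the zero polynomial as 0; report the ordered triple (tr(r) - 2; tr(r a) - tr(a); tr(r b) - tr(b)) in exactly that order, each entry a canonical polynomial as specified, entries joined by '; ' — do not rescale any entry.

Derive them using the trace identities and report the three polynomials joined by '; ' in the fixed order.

and tr(a b^2) = tr(b) * tr(a b) - tr(a)  (reduce the b square) = y*z - x
tr(b a b^2) = tr(b) * tr(a b^2) - tr(a b)  (reduce the b square) = y^2*z - x*y - z
and tr(a b a b) = tr(b a) * tr(b a) - tr(1)   [split at a repeated b] = z^2 - 2
tr(a b a) = tr(a) * tr(b a) - tr(b)   [square of a] = x*z - y
tr(b a b^2 a) = tr(b) * tr(a b a b) - tr(a b a)   [square of b] = y*z^2 - x*z - y
and tr(b a b^3) = tr(b) * tr(b a b^2) - tr(b a b) = y^3*z - x*y^2 - 2*y*z + x
assemble the triple (tr(r) - 2; tr(r a) - x; tr(r b) - y)

y^2*z - x*y - z - 2; y*z^2 - x*z - x - y; y^3*z - x*y^2 - 2*y*z + x - y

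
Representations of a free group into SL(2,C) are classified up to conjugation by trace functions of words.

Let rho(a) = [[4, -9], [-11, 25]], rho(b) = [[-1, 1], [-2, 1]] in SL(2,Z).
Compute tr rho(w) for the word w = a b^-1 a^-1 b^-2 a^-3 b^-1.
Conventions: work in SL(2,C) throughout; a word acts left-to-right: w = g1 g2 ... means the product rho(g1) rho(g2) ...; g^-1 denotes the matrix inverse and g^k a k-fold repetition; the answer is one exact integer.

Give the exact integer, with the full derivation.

rho(a) = [[4, -9], [-11, 25]]
... * rho(b^-1) = [[1, -1], [2, -1]]  ->  [[-14, 5], [39, -14]]
... * rho(a^-1) = [[25, 9], [11, 4]]  ->  [[-295, -106], [821, 295]]
... * rho(b^-1) = [[1, -1], [2, -1]]  ->  [[-507, 401], [1411, -1116]]
... * rho(b^-1) = [[1, -1], [2, -1]]  ->  [[295, 106], [-821, -295]]
... * rho(a^-1) = [[25, 9], [11, 4]]  ->  [[8541, 3079], [-23770, -8569]]
... * rho(a^-1) = [[25, 9], [11, 4]]  ->  [[247394, 89185], [-688509, -248206]]
... * rho(a^-1) = [[25, 9], [11, 4]]  ->  [[7165885, 2583286], [-19942991, -7189405]]
... * rho(b^-1) = [[1, -1], [2, -1]]  ->  [[12332457, -9749171], [-34321801, 27132396]]
tr = 12332457 + 27132396 = 39464853

39464853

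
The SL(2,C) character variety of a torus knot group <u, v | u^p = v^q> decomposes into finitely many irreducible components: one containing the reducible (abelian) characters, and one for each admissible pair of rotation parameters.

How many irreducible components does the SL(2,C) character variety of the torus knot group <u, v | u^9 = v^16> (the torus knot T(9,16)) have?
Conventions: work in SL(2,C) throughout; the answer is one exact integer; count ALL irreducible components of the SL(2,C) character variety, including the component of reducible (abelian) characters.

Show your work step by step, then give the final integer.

In the torus knot group T(9,16), u^9 = v^16 is central, so an irreducible representation sends it to +I or -I (Schur).
This locks tr(u) to 2*cos(pi*alpha/9), alpha in 1..8, and tr(v) to 2*cos(pi*beta/16), beta in 1..15, on each component of irreducible characters.
Consistency of u^9 = (-1)^alpha I with v^16 = (-1)^beta I forces alpha = beta (mod 2).
Counting: 4 odd alphas x 8 odd betas + 4 even alphas x 7 even betas = 32 + 28 = 60.
components with irreducible characters: 60; plus the single component of reducible (abelian) characters: total 61.

61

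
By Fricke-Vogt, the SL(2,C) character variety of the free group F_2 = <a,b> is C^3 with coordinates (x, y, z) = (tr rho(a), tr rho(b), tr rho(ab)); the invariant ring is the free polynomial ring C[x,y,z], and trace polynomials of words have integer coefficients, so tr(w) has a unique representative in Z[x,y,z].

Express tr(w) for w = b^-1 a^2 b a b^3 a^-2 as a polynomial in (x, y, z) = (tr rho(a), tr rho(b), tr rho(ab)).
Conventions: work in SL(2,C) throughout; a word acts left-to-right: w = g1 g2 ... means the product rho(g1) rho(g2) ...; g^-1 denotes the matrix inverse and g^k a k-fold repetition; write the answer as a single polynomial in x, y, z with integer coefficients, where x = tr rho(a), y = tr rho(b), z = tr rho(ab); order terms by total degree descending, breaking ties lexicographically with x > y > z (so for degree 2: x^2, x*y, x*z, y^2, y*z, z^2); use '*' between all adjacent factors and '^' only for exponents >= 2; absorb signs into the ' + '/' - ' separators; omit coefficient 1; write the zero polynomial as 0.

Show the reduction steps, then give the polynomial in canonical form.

-x^3*y^3*z^2 + x^4*y^2*z + x^2*y^4*z + x^2*y^2*z^3 + x^3*y*z^2 - x^4*z - 4*x^2*y^2*z - x^2*z^3 - x^3*y - x*y^3 - x*y*z^2 + 4*x^2*z + y^2*z + 3*x*y - z

and tr(b a b) = tr(b) tr(a b) - tr(a)  (reduce the b square) = y*z - x
tr(b^2 a b) = tr(b) tr(b a b) - tr(b a)  (reduce the b square) = y^2*z - x*y - z
next, tr(b a b^3) = tr(b) tr(b^2 a b) - tr(b^2 a)  (reduce the b square) = y^3*z - x*y^2 - 2*y*z + x
tr(a b a b) = tr(a b) tr(a b) - tr(1)  (split on a) = z^2 - 2
tr(a b a) = tr(a) tr(b a) - tr(b)  (reduce the a square) = x*z - y
tr(a b a b^2) = tr(b) tr(a b a b) - tr(a b a)  (reduce the b square) = y*z^2 - x*z - y
next, tr(a b a b^3) = tr(b) tr(a b a b^2) - tr(a b a b)  (reduce the b square) = y^2*z^2 - x*y*z - y^2 - z^2 + 2
and tr(b a b^4 a) = tr(b) tr(a b a b^3) - tr(a b a b^2)  (reduce the b square) = y^3*z^2 - x*y^2*z - y^3 - 2*y*z^2 + x*z + 3*y
tr(b a b^4) = tr(b) tr(a b^4) - tr(a b^3)  (reduce the b square) = y^4*z - x*y^3 - 3*y^2*z + 2*x*y + z
and tr(b a^2 b a b^3) = tr(a) tr(b a b^4 a) - tr(b a b^4)  (reduce the a square) = x*y^3*z^2 - x^2*y^2*z - y^4*z - 2*x*y*z^2 + x^2*z + 3*y^2*z + x*y - z
and tr(b a b a b a) = tr(a b a b) tr(a b) - tr(b a)  (split on a) = z^3 - 3*z
next, tr(a b a^2 b a b) = tr(a) tr(b a b a b a) - tr(b a b a b)  (reduce the a square) = x*z^3 - y*z^2 - 2*x*z + y
tr(b a^2 b a) = tr(a) tr(b a b a) - tr(b a b)  (reduce the a square) = x*z^2 - y*z - x
tr(b^2) = tr(b) tr(b) - tr(1)  (reduce the b square) = y^2 - 2
tr(b a^2 b) = tr(a) tr(b^2 a) - tr(b^2)  (reduce the a square) = x*y*z - x^2 - y^2 + 2
tr(a b a^2 b a) = tr(a) tr(b a^2 b a) - tr(b a^2 b)  (reduce the a square) = x^2*z^2 - 2*x*y*z + y^2 - 2
tr(b a b a^2 b a b) = tr(b) tr(a b a^2 b a b) - tr(a b a^2 b a)  (reduce the b square) = x*y*z^3 - x^2*z^2 - y^2*z^2 + 2
tr(b a^2 b a b^3 a) = tr(b) tr(b a b a^2 b a b) - tr(b a b a^2 b a)  (reduce the b square) = x*y^2*z^3 - x^2*y*z^2 - y^3*z^2 - x*z^3 + y*z^2 + 2*x*z + y
next, tr(b a^2 b a b^3 a^-1) = tr(b a^2 b a b^3) tr(a) - tr(b a^2 b a b^3 a)  (eliminate a^-1) = x^2*y^3*z^2 - x^3*y^2*z - x*y^4*z - x*y^2*z^3 - x^2*y*z^2 + y^3*z^2 + x^3*z + 3*x*y^2*z + x*z^3 + x^2*y - y*z^2 - 3*x*z - y
tr(a^2 b a b^3 a^-2 b) = tr(b a^2 b a b^3 a^-1) tr(a) - tr(b a^2 b a b^3)  (eliminate a^-1) = x^3*y^3*z^2 - x^4*y^2*z - x^2*y^4*z - x^2*y^2*z^3 - x^3*y*z^2 + x^4*z + 4*x^2*y^2*z + x^2*z^3 + y^4*z + x^3*y + x*y*z^2 - 4*x^2*z - 3*y^2*z - 2*x*y + z
and tr(b^-1 a^2 b a b^3 a^-2) = tr(a^2 b a b^3 a^-2) tr(b) - tr(a^2 b a b^3 a^-2 b)  (eliminate b^-1) = -x^3*y^3*z^2 + x^4*y^2*z + x^2*y^4*z + x^2*y^2*z^3 + x^3*y*z^2 - x^4*z - 4*x^2*y^2*z - x^2*z^3 - x^3*y - x*y^3 - x*y*z^2 + 4*x^2*z + y^2*z + 3*x*y - z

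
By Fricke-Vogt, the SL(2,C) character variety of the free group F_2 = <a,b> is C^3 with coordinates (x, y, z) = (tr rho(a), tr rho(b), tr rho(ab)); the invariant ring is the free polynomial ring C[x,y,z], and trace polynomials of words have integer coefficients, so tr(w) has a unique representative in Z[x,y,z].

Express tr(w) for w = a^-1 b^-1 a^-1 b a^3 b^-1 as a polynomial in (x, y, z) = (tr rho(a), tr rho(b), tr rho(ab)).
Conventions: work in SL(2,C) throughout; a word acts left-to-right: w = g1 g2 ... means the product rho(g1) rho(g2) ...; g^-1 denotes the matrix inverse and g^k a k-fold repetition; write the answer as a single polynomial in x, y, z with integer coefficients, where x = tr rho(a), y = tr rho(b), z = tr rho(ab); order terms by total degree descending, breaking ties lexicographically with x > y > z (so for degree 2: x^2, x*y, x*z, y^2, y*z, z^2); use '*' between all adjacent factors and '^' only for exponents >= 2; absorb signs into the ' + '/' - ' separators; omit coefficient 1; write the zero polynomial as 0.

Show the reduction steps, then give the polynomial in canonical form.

apply: tr(b a^2) = tr(a) tr(b a) - tr(b) = x*z - y
tr(a^2) = tr(a) tr(a) - tr(1) = x^2 - 2
tr(a b^2 a) = tr(b) tr(a^2 b) - tr(a^2) = x*y*z - x^2 - y^2 + 2
use: tr(a b^2) = tr(b) tr(a b) - tr(a) = y*z - x
tr(b a^3 b) = tr(a) tr(a b^2 a) - tr(a b^2) = x^2*y*z - x^3 - x*y^2 - y*z + 3*x
use: tr(b a b a) = tr(b a) tr(b a) - tr(1)   [split at repeated b] = z^2 - 2
tr(b a b a^2) = tr(a) tr(b a b a) - tr(b a b) = x*z^2 - y*z - x
tr(b a^3 b a) = tr(a) tr(b a b a^2) - tr(b a b a) = x^2*z^2 - x*y*z - x^2 - z^2 + 2
use: tr(a^-1 b a^3 b) = tr(b a^3 b) tr(a) - tr(b a^3 b a) = x^3*y*z - x^4 - x^2*y^2 - x^2*z^2 + 4*x^2 + z^2 - 2
tr(a^-1 b a^3 b^-1) = tr(a^-1 b a^3) tr(b) - tr(a^-1 b a^3 b) = -x^3*y*z + x^4 + x^2*y^2 + x^2*z^2 + x*y*z - 4*x^2 - y^2 - z^2 + 2
tr(a^3) = tr(a) tr(a^2) - tr(a) = x^3 - 3*x
use: tr(a^-1 b a^3 b^-1 a^-1) = tr(a^-1 b a^3 b^-1) tr(a) - tr(a^-1 b a^3 b^-1 a) = -x^4*y*z + x^5 + x^3*y^2 + x^3*z^2 + x^2*y*z - 5*x^3 - x*y^2 - x*z^2 + 5*x
tr(b a^3) = tr(a) tr(a b a) - tr(a b) = x^2*z - x*y - z
apply: tr(a^4 b) = tr(a) tr(a^2 b a) - tr(a^2 b) = x^3*z - x^2*y - 2*x*z + y
apply: tr(a^4) = tr(a) tr(a^3) - tr(a^2) = x^4 - 4*x^2 + 2
apply: tr(a b^2 a^3) = tr(b) tr(a^4 b) - tr(a^4) = x^3*y*z - x^4 - x^2*y^2 - 2*x*y*z + 4*x^2 + y^2 - 2
tr(b a b^2 a) = tr(b) tr(a b a b) - tr(a b a) = y*z^2 - x*z - y
use: tr(b a b^2) = tr(b) tr(a b^2) - tr(a b) = y^2*z - x*y - z
apply: tr(b a b^2 a^2) = tr(a) tr(b a b^2 a) - tr(b a b^2) = x*y*z^2 - x^2*z - y^2*z + z
tr(a b^2 a^3 b) = tr(a) tr(b a b^2 a^2) - tr(b a b^2 a) = x^2*y*z^2 - x^3*z - x*y^2*z - y*z^2 + 2*x*z + y
tr(b^2 a^3 b^-1 a) = tr(a b^2 a^3) tr(b) - tr(a b^2 a^3 b) = x^3*y^2*z - x^4*y - x^2*y^3 - x^2*y*z^2 + x^3*z - x*y^2*z + 4*x^2*y + y^3 + y*z^2 - 2*x*z - 3*y
apply: tr(b a^3 b^-1 a^-1 b) = tr(b^2 a^3 b^-1) tr(a) - tr(b^2 a^3 b^-1 a) = -x^3*y^2*z + x^4*y + x^2*y^3 + x^2*y*z^2 + x*y^2*z - 5*x^2*y - y^3 - y*z^2 + x*z + 3*y
apply: tr(b^2 a b a^2) = tr(b) tr(a b a^2 b) - tr(a b a^2) = x*y*z^2 - x^2*z - y^2*z + z
tr(b a b a^3 b) = tr(a) tr(b^2 a b a^2) - tr(b^2 a b a) = x^2*y*z^2 - x^3*z - x*y^2*z - y*z^2 + 2*x*z + y
apply: tr(b a b a b a) = tr(a b a b) tr(a b) - tr(b a)   [split at repeated a] = z^3 - 3*z
tr(a b a b a b a) = tr(a) tr(b a b a b a) - tr(b a b a b) = x*z^3 - y*z^2 - 2*x*z + y
tr(b a b a^3 b a) = tr(a) tr(a b a b a b a) - tr(a b a b a b) = x^2*z^3 - x*y*z^2 - 2*x^2*z - z^3 + x*y + 3*z
tr(a^-1 b a b a^3 b) = tr(b a b a^3 b) tr(a) - tr(b a b a^3 b a) = x^3*y*z^2 - x^4*z - x^2*y^2*z - x^2*z^3 + 4*x^2*z + z^3 - 3*z
tr(b a^3 b^-1 a^-1 b a) = tr(a^-1 b a b a^3) tr(b) - tr(a^-1 b a b a^3 b) = -x^3*y*z^2 + x^4*z + x^2*y^2*z + x^2*z^3 + x*y*z^2 - 4*x^2*z - y^2*z - z^3 - x*y + 3*z
use: tr(a^-1 b a^3 b^-1 a^-1 b) = tr(b a^3 b^-1 a^-1 b) tr(a) - tr(b a^3 b^-1 a^-1 b a) = -x^4*y^2*z + x^5*y + x^3*y^3 + 2*x^3*y*z^2 - x^4*z - x^2*z^3 - 5*x^3*y - x*y^3 - 2*x*y*z^2 + 5*x^2*z + y^2*z + z^3 + 4*x*y - 3*z
tr(a^-1 b^-1 a^-1 b a^3 b^-1) = tr(a^-1 b a^3 b^-1 a^-1) tr(b) - tr(a^-1 b a^3 b^-1 a^-1 b) = -x^3*y*z^2 + x^4*z + x^2*y^2*z + x^2*z^3 + x*y*z^2 - 5*x^2*z - y^2*z - z^3 + x*y + 3*z

-x^3*y*z^2 + x^4*z + x^2*y^2*z + x^2*z^3 + x*y*z^2 - 5*x^2*z - y^2*z - z^3 + x*y + 3*z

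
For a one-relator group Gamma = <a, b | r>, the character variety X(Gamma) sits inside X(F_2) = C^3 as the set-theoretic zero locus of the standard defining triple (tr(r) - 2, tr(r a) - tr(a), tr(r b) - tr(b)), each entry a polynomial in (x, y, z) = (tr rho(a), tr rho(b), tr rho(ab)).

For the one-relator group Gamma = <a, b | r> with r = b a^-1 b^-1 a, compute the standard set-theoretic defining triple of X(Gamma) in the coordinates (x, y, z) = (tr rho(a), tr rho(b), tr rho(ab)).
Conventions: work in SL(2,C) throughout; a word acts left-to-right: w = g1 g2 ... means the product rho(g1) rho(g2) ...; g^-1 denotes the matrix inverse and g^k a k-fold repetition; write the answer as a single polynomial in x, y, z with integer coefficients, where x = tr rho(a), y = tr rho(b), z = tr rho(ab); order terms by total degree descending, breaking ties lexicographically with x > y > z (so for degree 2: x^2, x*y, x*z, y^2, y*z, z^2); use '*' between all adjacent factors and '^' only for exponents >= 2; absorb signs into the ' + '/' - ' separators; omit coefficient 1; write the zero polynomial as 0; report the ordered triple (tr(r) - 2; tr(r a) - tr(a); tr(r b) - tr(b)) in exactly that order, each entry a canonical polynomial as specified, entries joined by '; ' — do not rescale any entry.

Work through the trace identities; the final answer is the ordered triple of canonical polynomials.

apply: trace(a b a) = trace(a)*trace(b a) - trace(b)   [square of a] = x*z - y
trace(a b a b) = trace(b a)*trace(b a) - trace(1)   [split at a repeated b] = z^2 - 2
use: trace(b^-1 a b a) = trace(a b a)*trace(b) - trace(a b a b)   [inverse elimination on b] = x*y*z - y^2 - z^2 + 2
trace(b a^-1 b^-1 a) = trace(b^-1 a b)*trace(a) - trace(b^-1 a b a)   [inverse elimination on a] = -x*y*z + x^2 + y^2 + z^2 - 2
apply: trace(b^2 a) = trace(b)*trace(a b) - trace(a) = y*z - x
trace(b^2) = trace(b)*trace(b) - trace(1) = y^2 - 2
apply: trace(b a^2 b) = trace(a)*trace(b^2 a) - trace(b^2) = x*y*z - x^2 - y^2 + 2
trace(b a^2 b a) = trace(a)*trace(b a b a) - trace(b a b) = x*z^2 - y*z - x
trace(a^2 b a^-1 b) = trace(b a^2 b)*trace(a) - trace(b a^2 b a) = x^2*y*z - x^3 - x*y^2 - x*z^2 + y*z + 3*x
trace(b a^-1 b^-1 a^2) = trace(a^2 b a^-1)*trace(b) - trace(a^2 b a^-1 b) = -x^2*y*z + x^3 + x*y^2 + x*z^2 - 3*x
trace(a b^2 a b) = trace(b)*trace(a b a b) - trace(a b a)   [square of b] = y*z^2 - x*z - y
apply: trace(b^-1 a b^2 a) = trace(a b^2 a)*trace(b) - trace(a b^2 a b)   [inverse elimination on b] = x*y^2*z - x^2*y - y^3 - y*z^2 + x*z + 3*y
use: trace(b a^-1 b^-1 a b) = trace(b^-1 a b^2)*trace(a) - trace(b^-1 a b^2 a)   [inverse elimination on a] = -x*y^2*z + x^2*y + y^3 + y*z^2 - 3*y
assemble the triple (trace(r) - 2; trace(r a) - x; trace(r b) - y)

-x*y*z + x^2 + y^2 + z^2 - 4; -x^2*y*z + x^3 + x*y^2 + x*z^2 - 4*x; -x*y^2*z + x^2*y + y^3 + y*z^2 - 4*y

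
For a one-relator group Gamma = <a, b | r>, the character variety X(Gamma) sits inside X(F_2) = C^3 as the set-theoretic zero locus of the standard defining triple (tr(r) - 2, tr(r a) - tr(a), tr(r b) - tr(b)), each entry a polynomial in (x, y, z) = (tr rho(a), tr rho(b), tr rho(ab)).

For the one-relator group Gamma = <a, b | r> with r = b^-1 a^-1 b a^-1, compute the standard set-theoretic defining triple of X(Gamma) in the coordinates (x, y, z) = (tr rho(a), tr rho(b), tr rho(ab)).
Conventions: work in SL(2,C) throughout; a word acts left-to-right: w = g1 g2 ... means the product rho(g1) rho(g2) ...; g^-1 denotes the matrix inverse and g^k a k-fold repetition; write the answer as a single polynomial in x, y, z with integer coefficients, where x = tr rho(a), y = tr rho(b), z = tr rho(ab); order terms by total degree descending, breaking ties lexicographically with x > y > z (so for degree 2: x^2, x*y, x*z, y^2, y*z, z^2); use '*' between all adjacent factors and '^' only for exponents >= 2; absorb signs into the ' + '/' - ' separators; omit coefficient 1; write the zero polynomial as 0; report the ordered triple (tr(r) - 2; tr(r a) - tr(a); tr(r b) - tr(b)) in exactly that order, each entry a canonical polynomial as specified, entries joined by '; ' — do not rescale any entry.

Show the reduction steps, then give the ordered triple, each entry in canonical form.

x*y*z - y^2 - z^2; 0; x^2*y - x*z - 2*y

tr(a^-1) = tr(a) = x
tr(b a b) = tr(b)*tr(a b) - tr(a)   [square of b] = y*z - x
tr(b a b a) = tr(a b)*tr(a b) - tr(1)   [split at a repeated a] = z^2 - 2
tr(a b a^-1 b) = tr(b a b)*tr(a) - tr(b a b a)   [inverse elimination on a] = x*y*z - x^2 - z^2 + 2
tr(b a^-1 b^-1 a) = tr(a b a^-1)*tr(b) - tr(a b a^-1 b)   [inverse elimination on b] = -x*y*z + x^2 + y^2 + z^2 - 2
tr(b^-1 a^-1 b a^-1) = tr(b a^-1 b^-1)*tr(a) - tr(b a^-1 b^-1 a)   [inverse elimination on a] = x*y*z - y^2 - z^2 + 2
tr(a^-1 b) = tr(b)*tr(a) - tr(b a) = x*y - z
tr(a^-1 b a^-1) = tr(a^-1 b)*tr(a) - tr(a^-1 b a) = x^2*y - x*z - y
assemble the triple (tr(r) - 2; tr(r a) - x; tr(r b) - y)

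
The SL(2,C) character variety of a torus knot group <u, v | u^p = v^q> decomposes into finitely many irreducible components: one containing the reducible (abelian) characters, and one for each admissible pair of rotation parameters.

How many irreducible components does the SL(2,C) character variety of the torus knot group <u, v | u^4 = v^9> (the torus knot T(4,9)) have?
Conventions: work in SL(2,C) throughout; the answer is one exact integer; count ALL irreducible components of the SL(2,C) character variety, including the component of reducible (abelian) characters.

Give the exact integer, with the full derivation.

For T(4,9): irreducibility forces the central element u^4 = v^9 to one of +I, -I.
This locks tr(u) to 2*cos(pi*alpha/4), alpha in 1..3, and tr(v) to 2*cos(pi*beta/9), beta in 1..8, on each component of irreducible characters.
The two central values (-1)^alpha I and (-1)^beta I must be the same matrix, so alpha and beta share a parity.
count pairs: odd alpha (2 choices) x odd beta (4), plus even alpha (1) x even beta (4): 2*4 + 1*4 = 12.
Total: 12 irreducible-character components + 1 reducible (abelian) component = 13.

13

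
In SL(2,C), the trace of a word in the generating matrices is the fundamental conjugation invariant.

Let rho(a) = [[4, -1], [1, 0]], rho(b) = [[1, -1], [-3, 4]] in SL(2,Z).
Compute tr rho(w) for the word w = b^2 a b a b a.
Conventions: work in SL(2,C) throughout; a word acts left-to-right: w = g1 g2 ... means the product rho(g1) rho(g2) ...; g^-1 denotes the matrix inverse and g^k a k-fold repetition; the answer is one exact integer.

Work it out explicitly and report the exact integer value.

880

rho(b) = [[1, -1], [-3, 4]]
... * rho(b) = [[1, -1], [-3, 4]]  ->  [[4, -5], [-15, 19]]
... * rho(a) = [[4, -1], [1, 0]]  ->  [[11, -4], [-41, 15]]
... * rho(b) = [[1, -1], [-3, 4]]  ->  [[23, -27], [-86, 101]]
... * rho(a) = [[4, -1], [1, 0]]  ->  [[65, -23], [-243, 86]]
... * rho(b) = [[1, -1], [-3, 4]]  ->  [[134, -157], [-501, 587]]
... * rho(a) = [[4, -1], [1, 0]]  ->  [[379, -134], [-1417, 501]]
tr = 379 + 501 = 880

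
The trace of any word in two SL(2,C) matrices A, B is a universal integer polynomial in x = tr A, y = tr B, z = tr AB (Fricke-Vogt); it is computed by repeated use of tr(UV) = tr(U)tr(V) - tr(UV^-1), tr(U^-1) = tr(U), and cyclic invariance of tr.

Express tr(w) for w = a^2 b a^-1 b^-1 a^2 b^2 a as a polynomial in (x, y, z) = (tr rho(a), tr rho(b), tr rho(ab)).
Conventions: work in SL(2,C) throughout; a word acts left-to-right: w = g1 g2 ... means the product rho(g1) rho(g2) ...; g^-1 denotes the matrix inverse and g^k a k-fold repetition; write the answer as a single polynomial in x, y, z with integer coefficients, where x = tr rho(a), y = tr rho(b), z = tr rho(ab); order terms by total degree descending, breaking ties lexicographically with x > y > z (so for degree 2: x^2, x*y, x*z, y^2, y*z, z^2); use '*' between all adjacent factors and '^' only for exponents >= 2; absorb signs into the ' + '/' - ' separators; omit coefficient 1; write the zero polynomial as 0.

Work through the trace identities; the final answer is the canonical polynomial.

-x^4*y^2*z^2 + 2*x^5*y*z + 2*x^3*y^3*z + x^3*y*z^3 - x^6 - 2*x^4*y^2 - x^4*z^2 - x^2*y^4 - 7*x^3*y*z - x*y^3*z - x*y*z^3 + 6*x^4 + 6*x^2*y^2 + 3*x^2*z^2 + 3*x*y*z - 9*x^2 - z^2 + 2

tr(b a b a) = tr(a b) tr(a b) - tr(1)  (split on a) = z^2 - 2
tr(b a b) = tr(b) tr(a b) - tr(a)  (reduce the b square) = y*z - x
tr(a^2 b a b) = tr(a) tr(b a b a) - tr(b a b)  (reduce the a square) = x*z^2 - y*z - x
tr(a b a) = tr(a) tr(b a) - tr(b)  (reduce the a square) = x*z - y
tr(a^2 b a) = tr(a) tr(a b a) - tr(a b)  (reduce the a square) = x^2*z - x*y - z
tr(b a b^2 a^2) = tr(b) tr(a^2 b a b) - tr(a^2 b a)  (reduce the b square) = x*y*z^2 - x^2*z - y^2*z + z
tr(b a b^2 a) = tr(b) tr(a b a b) - tr(a b a)  (reduce the b square) = y*z^2 - x*z - y
tr(a b^2 a^3 b) = tr(a) tr(b a b^2 a^2) - tr(b a b^2 a)  (reduce the a square) = x^2*y*z^2 - x^3*z - x*y^2*z - y*z^2 + 2*x*z + y
tr(b^3 a) = tr(b) tr(b a b) - tr(b a)  (reduce the b square) = y^2*z - x*y - z
tr(b^2) = tr(b) tr(b) - tr(1)  (reduce the b square) = y^2 - 2
tr(b^3) = tr(b) tr(b^2) - tr(b)  (reduce the b square) = y^3 - 3*y
tr(b^2 a^2 b) = tr(a) tr(b^3 a) - tr(b^3)  (reduce the a square) = x*y^2*z - x^2*y - y^3 - x*z + 3*y
tr(a^2 b^2 a^2 b) = tr(a) tr(b^2 a^2 b a) - tr(b^2 a^2 b)  (reduce the a square) = x^2*y*z^2 - x^3*z - 2*x*y^2*z + x^2*y + y^3 + 2*x*z - 3*y
tr(a^4 b) = tr(a) tr(a b a^2) - tr(a b a)  (reduce the a square) = x^3*z - x^2*y - 2*x*z + y
tr(a^2) = tr(a) tr(a) - tr(1)  (reduce the a square) = x^2 - 2
tr(a^3) = tr(a) tr(a^2) - tr(a)  (reduce the a square) = x^3 - 3*x
tr(a^4) = tr(a) tr(a^3) - tr(a^2)  (reduce the a square) = x^4 - 4*x^2 + 2
tr(a^2 b^2 a^2) = tr(b) tr(a^4 b) - tr(a^4)  (reduce the b square) = x^3*y*z - x^4 - x^2*y^2 - 2*x*y*z + 4*x^2 + y^2 - 2
tr(b^2 a^2 b^2 a^2) = tr(b) tr(a^2 b^2 a^2 b) - tr(a^2 b^2 a^2)  (reduce the b square) = x^2*y^2*z^2 - 2*x^3*y*z - 2*x*y^3*z + x^4 + 2*x^2*y^2 + y^4 + 4*x*y*z - 4*x^2 - 4*y^2 + 2
tr(a b^2 a) = tr(b) tr(a^2 b) - tr(a^2)  (reduce the b square) = x*y*z - x^2 - y^2 + 2
tr(b^2 a b^2 a) = tr(b) tr(a b^2 a b) - tr(a b^2 a)  (reduce the b square) = y^2*z^2 - 2*x*y*z + x^2 - 2
tr(b^2 a b^2) = tr(b) tr(b a b^2) - tr(b a b)  (reduce the b square) = y^3*z - x*y^2 - 2*y*z + x
tr(b^2 a^2 b^2 a) = tr(a) tr(b^2 a b^2 a) - tr(b^2 a b^2)  (reduce the a square) = x*y^2*z^2 - 2*x^2*y*z - y^3*z + x^3 + x*y^2 + 2*y*z - 3*x
tr(b a^2 b^2 a^3 b) = tr(a) tr(b^2 a^2 b^2 a^2) - tr(b^2 a^2 b^2 a)  (reduce the a square) = x^3*y^2*z^2 - 2*x^4*y*z - 2*x^2*y^3*z + x^5 + 2*x^3*y^2 + x*y^4 - x*y^2*z^2 + 6*x^2*y*z + y^3*z - 5*x^3 - 5*x*y^2 - 2*y*z + 5*x
tr(a b a b a b) = tr(a b) tr(a b a b) - tr(a^-1 b^-1)  (split on a) = z^3 - 3*z
tr(b a b a b^2 a) = tr(b) tr(a b a b a b) - tr(a b a b a)  (reduce the b square) = y*z^3 - x*z^2 - 2*y*z + x
tr(b a b a b^2) = tr(b) tr(b a b a b) - tr(b a b a)  (reduce the b square) = y^2*z^2 - x*y*z - y^2 - z^2 + 2
tr(b a b a b^2 a^2) = tr(a) tr(b a b a b^2 a) - tr(b a b a b^2)  (reduce the a square) = x*y*z^3 - x^2*z^2 - y^2*z^2 - x*y*z + x^2 + y^2 + z^2 - 2
tr(b^2 a^3 b a b a) = tr(a) tr(b a b a b^2 a^2) - tr(b a b a b^2 a)  (reduce the a square) = x^2*y*z^3 - x^3*z^2 - x*y^2*z^2 - x^2*y*z - y*z^3 + x^3 + x*y^2 + 2*x*z^2 + 2*y*z - 3*x
tr(b a^3 b a) = tr(a) tr(b a b a^2) - tr(b a b a)  (reduce the a square) = x^2*z^2 - x*y*z - x^2 - z^2 + 2
tr(b^2 a^3 b a b) = tr(b) tr(b a^3 b a b) - tr(b a^3 b a)  (reduce the b square) = x^2*y^2*z^2 - x^3*y*z - x*y^3*z - x^2*z^2 - y^2*z^2 + 3*x*y*z + x^2 + y^2 + z^2 - 2
tr(b a^2 b^2 a^3 b a) = tr(a) tr(b^2 a^3 b a b a) - tr(b^2 a^3 b a b)  (reduce the a square) = x^3*y*z^3 - x^4*z^2 - 2*x^2*y^2*z^2 + x*y^3*z - x*y*z^3 + x^4 + x^2*y^2 + 3*x^2*z^2 + y^2*z^2 - x*y*z - 4*x^2 - y^2 - z^2 + 2
tr(a^2 b^2 a^3 b a^-1 b) = tr(b a^2 b^2 a^3 b) tr(a) - tr(b a^2 b^2 a^3 b a)  (eliminate a^-1) = x^4*y^2*z^2 - 2*x^5*y*z - 2*x^3*y^3*z - x^3*y*z^3 + x^6 + 2*x^4*y^2 + x^4*z^2 + x^2*y^4 + x^2*y^2*z^2 + 6*x^3*y*z + x*y*z^3 - 6*x^4 - 6*x^2*y^2 - 3*x^2*z^2 - y^2*z^2 - x*y*z + 9*x^2 + y^2 + z^2 - 2
tr(a^2 b a^-1 b^-1 a^2 b^2 a) = tr(a^2 b^2 a^3 b a^-1) tr(b) - tr(a^2 b^2 a^3 b a^-1 b)  (eliminate b^-1) = -x^4*y^2*z^2 + 2*x^5*y*z + 2*x^3*y^3*z + x^3*y*z^3 - x^6 - 2*x^4*y^2 - x^4*z^2 - x^2*y^4 - 7*x^3*y*z - x*y^3*z - x*y*z^3 + 6*x^4 + 6*x^2*y^2 + 3*x^2*z^2 + 3*x*y*z - 9*x^2 - z^2 + 2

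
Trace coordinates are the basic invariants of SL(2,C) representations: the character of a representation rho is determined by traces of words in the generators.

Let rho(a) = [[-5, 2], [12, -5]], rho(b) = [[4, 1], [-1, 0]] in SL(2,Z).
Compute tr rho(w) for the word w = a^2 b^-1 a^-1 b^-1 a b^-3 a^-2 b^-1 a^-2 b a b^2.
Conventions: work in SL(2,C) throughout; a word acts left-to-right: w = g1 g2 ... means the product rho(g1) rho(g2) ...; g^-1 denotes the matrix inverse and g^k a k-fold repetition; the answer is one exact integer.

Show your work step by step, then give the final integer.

164387574010

rho(a) = [[-5, 2], [12, -5]]
... * rho(a) = [[-5, 2], [12, -5]]  ->  [[49, -20], [-120, 49]]
... * rho(b^-1) = [[0, -1], [1, 4]]  ->  [[-20, -129], [49, 316]]
... * rho(a^-1) = [[-5, -2], [-12, -5]]  ->  [[1648, 685], [-4037, -1678]]
... * rho(b^-1) = [[0, -1], [1, 4]]  ->  [[685, 1092], [-1678, -2675]]
... * rho(a) = [[-5, 2], [12, -5]]  ->  [[9679, -4090], [-23710, 10019]]
... * rho(b^-1) = [[0, -1], [1, 4]]  ->  [[-4090, -26039], [10019, 63786]]
... * rho(b^-1) = [[0, -1], [1, 4]]  ->  [[-26039, -100066], [63786, 245125]]
... * rho(b^-1) = [[0, -1], [1, 4]]  ->  [[-100066, -374225], [245125, 916714]]
... * rho(a^-1) = [[-5, -2], [-12, -5]]  ->  [[4991030, 2071257], [-12226193, -5073820]]
... * rho(a^-1) = [[-5, -2], [-12, -5]]  ->  [[-49810234, -20338345], [122016805, 49821486]]
... * rho(b^-1) = [[0, -1], [1, 4]]  ->  [[-20338345, -31543146], [49821486, 77269139]]
... * rho(a^-1) = [[-5, -2], [-12, -5]]  ->  [[480209477, 198392420], [-1176337098, -485988667]]
... * rho(a^-1) = [[-5, -2], [-12, -5]]  ->  [[-4781756425, -1952381054], [11713549494, 4782617531]]
... * rho(b) = [[4, 1], [-1, 0]]  ->  [[-17174644646, -4781756425], [42071580445, 11713549494]]
... * rho(a) = [[-5, 2], [12, -5]]  ->  [[28492146130, -10440507167], [-69795308297, 25575413420]]
... * rho(b) = [[4, 1], [-1, 0]]  ->  [[124409091687, 28492146130], [-304756646608, -69795308297]]
... * rho(b) = [[4, 1], [-1, 0]]  ->  [[469144220618, 124409091687], [-1149231278135, -304756646608]]
tr = 469144220618 + -304756646608 = 164387574010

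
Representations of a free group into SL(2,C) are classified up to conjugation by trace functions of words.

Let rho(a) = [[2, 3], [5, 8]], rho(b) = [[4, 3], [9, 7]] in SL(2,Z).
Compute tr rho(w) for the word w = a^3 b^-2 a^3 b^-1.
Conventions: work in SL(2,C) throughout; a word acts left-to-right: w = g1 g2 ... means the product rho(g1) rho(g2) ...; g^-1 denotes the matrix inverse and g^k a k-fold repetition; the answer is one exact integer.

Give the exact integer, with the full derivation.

622325

rho(a) = [[2, 3], [5, 8]]
... * rho(a) = [[2, 3], [5, 8]]  ->  [[19, 30], [50, 79]]
... * rho(a) = [[2, 3], [5, 8]]  ->  [[188, 297], [495, 782]]
... * rho(b^-1) = [[7, -3], [-9, 4]]  ->  [[-1357, 624], [-3573, 1643]]
... * rho(b^-1) = [[7, -3], [-9, 4]]  ->  [[-15115, 6567], [-39798, 17291]]
... * rho(a) = [[2, 3], [5, 8]]  ->  [[2605, 7191], [6859, 18934]]
... * rho(a) = [[2, 3], [5, 8]]  ->  [[41165, 65343], [108388, 172049]]
... * rho(a) = [[2, 3], [5, 8]]  ->  [[409045, 646239], [1077021, 1701556]]
... * rho(b^-1) = [[7, -3], [-9, 4]]  ->  [[-2952836, 1357821], [-7774857, 3575161]]
tr = -2952836 + 3575161 = 622325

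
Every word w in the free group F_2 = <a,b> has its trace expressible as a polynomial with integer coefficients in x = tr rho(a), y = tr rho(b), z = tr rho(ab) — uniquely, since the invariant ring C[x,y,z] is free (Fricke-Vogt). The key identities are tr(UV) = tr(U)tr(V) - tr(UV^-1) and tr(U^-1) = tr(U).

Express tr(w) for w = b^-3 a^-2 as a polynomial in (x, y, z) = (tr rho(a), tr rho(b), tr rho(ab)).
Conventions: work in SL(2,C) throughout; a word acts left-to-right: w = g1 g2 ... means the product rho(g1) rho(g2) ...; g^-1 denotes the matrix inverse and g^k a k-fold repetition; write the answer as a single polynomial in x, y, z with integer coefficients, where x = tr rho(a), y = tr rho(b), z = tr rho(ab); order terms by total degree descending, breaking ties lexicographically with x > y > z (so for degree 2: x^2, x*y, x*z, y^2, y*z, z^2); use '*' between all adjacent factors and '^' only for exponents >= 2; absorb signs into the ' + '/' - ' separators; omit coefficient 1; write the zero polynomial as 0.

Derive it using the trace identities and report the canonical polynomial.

tr(a^-1) = tr(a) = x
tr(a^-1 b) = tr(b)*tr(a) - tr(b a)   [inverse elimination on a] = x*y - z
reduce: tr(b^-1 a^-1) = tr(a^-1)*tr(b) - tr(a^-1 b)   [inverse elimination on b] = z
tr(b^-1 a^-2) = tr(b^-1 a^-1)*tr(a) - tr(b^-1)   [inverse elimination on a] = x*z - y
tr(a^-2) = tr(a^-1)*tr(a) - tr(1)   [inverse elimination on a] = x^2 - 2
reduce: tr(a^-2 b^-2) = tr(b^-1 a^-2)*tr(b) - tr(b^-1 a^-2 b)   [inverse elimination on b] = x*y*z - x^2 - y^2 + 2
tr(b^-3 a^-2) = tr(a^-2 b^-2)*tr(b) - tr(a^-2 b^-1)   [inverse elimination on b] = x*y^2*z - x^2*y - y^3 - x*z + 3*y

x*y^2*z - x^2*y - y^3 - x*z + 3*y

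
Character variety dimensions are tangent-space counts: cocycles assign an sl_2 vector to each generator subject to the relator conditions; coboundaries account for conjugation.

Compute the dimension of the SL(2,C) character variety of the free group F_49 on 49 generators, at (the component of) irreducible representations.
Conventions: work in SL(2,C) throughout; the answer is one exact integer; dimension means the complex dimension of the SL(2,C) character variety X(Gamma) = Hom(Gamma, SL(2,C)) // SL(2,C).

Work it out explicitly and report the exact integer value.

Here Gamma is free of rank 49 — no relator constrains a cocycle.
A cocycle picks one sl_2 vector per generator freely, giving dim Z^1 = 3*49 = 147.
At an irreducible rho the centralizer of the image in sl_2 is 0, so the coboundary map sl_2 -> Z^1 is injective: dim B^1 = 3.
dim X = dim H^1 = dim Z^1 - dim B^1 = 147 - 3 = 144.

144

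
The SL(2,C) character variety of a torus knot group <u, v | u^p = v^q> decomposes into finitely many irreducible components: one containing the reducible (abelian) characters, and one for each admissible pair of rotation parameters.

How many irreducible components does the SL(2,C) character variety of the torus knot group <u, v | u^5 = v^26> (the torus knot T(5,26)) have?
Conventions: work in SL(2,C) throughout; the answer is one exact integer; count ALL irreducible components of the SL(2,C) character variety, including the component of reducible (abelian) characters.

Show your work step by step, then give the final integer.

Gamma = < u, v | u^5 = v^26 > (torus knot T(5,26)); the central element u^5 = v^26 acts as +I or -I in any irreducible SL(2,C) representation.
On an irreducible component, tr(u) is locked at 2*cos(pi*alpha/5) for some alpha in 1..4, and tr(v) at 2*cos(pi*beta/26) for some beta in 1..25.
The two central values (-1)^alpha I and (-1)^beta I must be the same matrix, so alpha and beta share a parity.
Enumerate parity-matched pairs: 2*13 odd-odd plus 2*12 even-even gives 50.
That is 50 components of irreducible characters, and with the reducible (abelian) component the total is 51.

51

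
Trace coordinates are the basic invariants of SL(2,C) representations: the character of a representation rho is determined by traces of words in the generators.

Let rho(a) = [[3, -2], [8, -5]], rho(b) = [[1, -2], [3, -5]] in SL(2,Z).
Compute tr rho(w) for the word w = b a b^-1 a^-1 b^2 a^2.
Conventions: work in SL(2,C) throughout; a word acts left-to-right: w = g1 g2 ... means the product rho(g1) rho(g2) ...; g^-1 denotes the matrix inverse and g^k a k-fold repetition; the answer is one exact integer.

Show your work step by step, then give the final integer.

rho(b) = [[1, -2], [3, -5]]
... * rho(a) = [[3, -2], [8, -5]]  ->  [[-13, 8], [-31, 19]]
... * rho(b^-1) = [[-5, 2], [-3, 1]]  ->  [[41, -18], [98, -43]]
... * rho(a^-1) = [[-5, 2], [-8, 3]]  ->  [[-61, 28], [-146, 67]]
... * rho(b) = [[1, -2], [3, -5]]  ->  [[23, -18], [55, -43]]
... * rho(b) = [[1, -2], [3, -5]]  ->  [[-31, 44], [-74, 105]]
... * rho(a) = [[3, -2], [8, -5]]  ->  [[259, -158], [618, -377]]
... * rho(a) = [[3, -2], [8, -5]]  ->  [[-487, 272], [-1162, 649]]
tr = -487 + 649 = 162

162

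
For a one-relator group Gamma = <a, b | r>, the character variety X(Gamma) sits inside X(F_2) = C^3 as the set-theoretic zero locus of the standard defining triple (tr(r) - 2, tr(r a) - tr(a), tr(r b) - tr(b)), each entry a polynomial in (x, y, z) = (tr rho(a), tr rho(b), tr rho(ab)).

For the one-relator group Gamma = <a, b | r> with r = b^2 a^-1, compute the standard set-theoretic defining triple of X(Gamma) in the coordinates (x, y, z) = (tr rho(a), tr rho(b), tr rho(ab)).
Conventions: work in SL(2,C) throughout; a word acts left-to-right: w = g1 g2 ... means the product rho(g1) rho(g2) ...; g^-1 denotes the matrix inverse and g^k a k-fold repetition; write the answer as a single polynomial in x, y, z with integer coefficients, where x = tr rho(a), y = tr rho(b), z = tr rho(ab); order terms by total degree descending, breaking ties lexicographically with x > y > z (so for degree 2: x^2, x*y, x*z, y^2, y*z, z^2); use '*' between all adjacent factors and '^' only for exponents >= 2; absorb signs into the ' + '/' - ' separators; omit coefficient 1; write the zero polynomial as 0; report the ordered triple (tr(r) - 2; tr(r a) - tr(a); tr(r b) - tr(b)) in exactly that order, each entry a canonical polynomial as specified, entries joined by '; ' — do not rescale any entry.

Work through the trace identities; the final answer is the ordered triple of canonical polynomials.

tr(b^2) = tr(b) tr(b) - tr(1) = y^2 - 2
tr(b^2 a) = tr(b) tr(a b) - tr(a) = y*z - x
next, tr(b^2 a^-1) = tr(b^2) tr(a) - tr(b^2 a) = x*y^2 - y*z - x
tr(b^3) = tr(b) tr(b^2) - tr(b) = y^3 - 3*y
next, tr(b^3 a) = tr(b) tr(a b^2) - tr(a b) = y^2*z - x*y - z
tr(b^2 a^-1 b) = tr(b^3) tr(a) - tr(b^3 a) = x*y^3 - y^2*z - 2*x*y + z
assemble the triple (tr(r) - 2; tr(r a) - x; tr(r b) - y)

x*y^2 - y*z - x - 2; y^2 - x - 2; x*y^3 - y^2*z - 2*x*y - y + z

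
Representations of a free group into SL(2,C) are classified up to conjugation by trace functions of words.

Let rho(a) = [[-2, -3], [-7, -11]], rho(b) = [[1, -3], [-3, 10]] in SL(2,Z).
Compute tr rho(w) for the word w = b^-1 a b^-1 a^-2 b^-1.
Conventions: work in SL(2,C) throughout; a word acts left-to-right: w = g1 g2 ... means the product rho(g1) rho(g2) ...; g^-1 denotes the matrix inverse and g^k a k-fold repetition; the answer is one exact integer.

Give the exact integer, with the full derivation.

-684085

rho(b^-1) = [[10, 3], [3, 1]]
... * rho(a) = [[-2, -3], [-7, -11]]  ->  [[-41, -63], [-13, -20]]
... * rho(b^-1) = [[10, 3], [3, 1]]  ->  [[-599, -186], [-190, -59]]
... * rho(a^-1) = [[-11, 3], [7, -2]]  ->  [[5287, -1425], [1677, -452]]
... * rho(a^-1) = [[-11, 3], [7, -2]]  ->  [[-68132, 18711], [-21611, 5935]]
... * rho(b^-1) = [[10, 3], [3, 1]]  ->  [[-625187, -185685], [-198305, -58898]]
tr = -625187 + -58898 = -684085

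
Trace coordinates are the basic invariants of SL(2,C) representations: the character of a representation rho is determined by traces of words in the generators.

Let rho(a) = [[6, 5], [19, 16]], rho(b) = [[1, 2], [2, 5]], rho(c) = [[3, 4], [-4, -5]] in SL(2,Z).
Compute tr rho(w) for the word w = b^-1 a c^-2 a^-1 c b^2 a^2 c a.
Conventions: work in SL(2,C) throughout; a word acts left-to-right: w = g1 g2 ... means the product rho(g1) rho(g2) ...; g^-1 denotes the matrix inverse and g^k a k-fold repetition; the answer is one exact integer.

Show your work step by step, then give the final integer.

-4380978

rho(b^-1) = [[5, -2], [-2, 1]]
... * rho(a) = [[6, 5], [19, 16]]  ->  [[-8, -7], [7, 6]]
... * rho(c^-1) = [[-5, -4], [4, 3]]  ->  [[12, 11], [-11, -10]]
... * rho(c^-1) = [[-5, -4], [4, 3]]  ->  [[-16, -15], [15, 14]]
... * rho(a^-1) = [[16, -5], [-19, 6]]  ->  [[29, -10], [-26, 9]]
... * rho(c) = [[3, 4], [-4, -5]]  ->  [[127, 166], [-114, -149]]
... * rho(b) = [[1, 2], [2, 5]]  ->  [[459, 1084], [-412, -973]]
... * rho(b) = [[1, 2], [2, 5]]  ->  [[2627, 6338], [-2358, -5689]]
... * rho(a) = [[6, 5], [19, 16]]  ->  [[136184, 114543], [-122239, -102814]]
... * rho(a) = [[6, 5], [19, 16]]  ->  [[2993421, 2513608], [-2686900, -2256219]]
... * rho(c) = [[3, 4], [-4, -5]]  ->  [[-1074169, -594356], [964176, 533495]]
... * rho(a) = [[6, 5], [19, 16]]  ->  [[-17737778, -14880541], [15921461, 13356800]]
tr = -17737778 + 13356800 = -4380978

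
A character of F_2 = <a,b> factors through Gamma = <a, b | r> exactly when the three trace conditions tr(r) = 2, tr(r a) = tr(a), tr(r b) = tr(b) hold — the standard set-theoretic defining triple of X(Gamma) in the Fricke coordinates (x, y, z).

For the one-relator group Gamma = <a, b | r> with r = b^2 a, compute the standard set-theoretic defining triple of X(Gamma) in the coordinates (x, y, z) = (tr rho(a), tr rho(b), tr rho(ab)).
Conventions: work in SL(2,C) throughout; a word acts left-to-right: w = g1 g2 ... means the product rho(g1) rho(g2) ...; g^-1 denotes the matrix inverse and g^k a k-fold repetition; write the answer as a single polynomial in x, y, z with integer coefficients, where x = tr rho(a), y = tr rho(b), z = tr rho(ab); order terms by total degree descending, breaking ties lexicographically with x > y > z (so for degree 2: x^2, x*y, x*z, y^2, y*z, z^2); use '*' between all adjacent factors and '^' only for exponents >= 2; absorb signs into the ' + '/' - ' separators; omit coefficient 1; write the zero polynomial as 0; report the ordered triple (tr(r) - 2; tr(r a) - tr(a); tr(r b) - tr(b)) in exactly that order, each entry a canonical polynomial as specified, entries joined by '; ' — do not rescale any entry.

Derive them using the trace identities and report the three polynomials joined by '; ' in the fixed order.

y*z - x - 2; x*y*z - x^2 - y^2 - x + 2; y^2*z - x*y - y - z

tr(b^2 a) = tr(b) tr(a b) - tr(a) = y*z - x
tr(a^2 b) = tr(a) tr(b a) - tr(b) = x*z - y
tr(a^2) = tr(a) tr(a) - tr(1) = x^2 - 2
tr(b^2 a^2) = tr(b) tr(a^2 b) - tr(a^2) = x*y*z - x^2 - y^2 + 2
and tr(b^2 a b) = tr(b) tr(b a b) - tr(b a) = y^2*z - x*y - z
assemble the triple (tr(r) - 2; tr(r a) - x; tr(r b) - y)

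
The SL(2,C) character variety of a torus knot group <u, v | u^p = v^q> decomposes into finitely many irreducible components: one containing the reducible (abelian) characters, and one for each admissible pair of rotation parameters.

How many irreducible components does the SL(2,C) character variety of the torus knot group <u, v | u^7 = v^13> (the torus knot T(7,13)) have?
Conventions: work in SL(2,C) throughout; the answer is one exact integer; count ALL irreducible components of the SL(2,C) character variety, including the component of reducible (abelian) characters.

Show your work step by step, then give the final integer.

37

Gamma = < u, v | u^7 = v^13 > (torus knot T(7,13)); the central element u^7 = v^13 acts as +I or -I in any irreducible SL(2,C) representation.
So on each irreducible component the traces are pinned: tr(u) = 2*cos(pi*alpha/7) with 1 <= alpha <= 6, tr(v) = 2*cos(pi*beta/13) with 1 <= beta <= 12.
u^7 = (-1)^alpha I and v^13 = (-1)^beta I must agree, so alpha and beta have equal parity.
count pairs: odd alpha (3 choices) x odd beta (6), plus even alpha (3) x even beta (6): 3*6 + 3*6 = 36.
That is 36 components of irreducible characters, and with the reducible (abelian) component the total is 37.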